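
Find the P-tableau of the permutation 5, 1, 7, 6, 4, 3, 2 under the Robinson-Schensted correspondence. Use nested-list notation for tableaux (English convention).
After inserting 5: P = [[5]].
After inserting 1: P = [[1], [5]].
After inserting 7: P = [[1, 7], [5]].
After inserting 6: P = [[1, 6], [5, 7]].
After inserting 4: P = [[1, 4], [5, 6], [7]].
After inserting 3: P = [[1, 3], [4, 6], [5], [7]].
After inserting 2: P = [[1, 2], [3, 6], [4], [5], [7]].

So P = [[1, 2], [3, 6], [4], [5], [7]].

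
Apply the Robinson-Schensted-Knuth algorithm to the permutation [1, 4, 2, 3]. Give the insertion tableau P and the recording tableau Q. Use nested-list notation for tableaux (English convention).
Insert each entry of the permutation into P by Schensted row insertion, recording in Q the position of each new cell.

Insert 1: appended to row 1. P = [[1]].
Insert 4: appended to row 1. P = [[1, 4]].
Insert 2: 2 bumps 4 from row 1; 4 starts row 2. P = [[1, 2], [4]].
Insert 3: appended to row 1. P = [[1, 2, 3], [4]].

So P = [[1, 2, 3], [4]], Q = [[1, 2, 4], [3]].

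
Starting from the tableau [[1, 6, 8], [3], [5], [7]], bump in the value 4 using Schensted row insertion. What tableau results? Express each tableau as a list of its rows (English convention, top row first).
[[1, 4, 8], [3, 6], [5], [7]]

In row 1, 4 replaces 6 (the leftmost entry greater than 4); 6 is bumped to row 2. 6 is appended to row 2. The new tableau is [[1, 4, 8], [3, 6], [5], [7]].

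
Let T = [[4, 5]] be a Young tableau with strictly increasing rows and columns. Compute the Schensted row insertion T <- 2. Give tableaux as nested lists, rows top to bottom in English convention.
[[2, 5], [4]]

In row 1, 2 replaces 4 (the leftmost entry greater than 2); 4 is bumped to row 2. 4 starts a new row 2. The new tableau is [[2, 5], [4]].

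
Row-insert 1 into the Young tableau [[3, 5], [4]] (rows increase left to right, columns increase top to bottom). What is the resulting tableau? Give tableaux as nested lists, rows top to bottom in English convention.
In row 1, 1 replaces 3 (the leftmost entry greater than 1); 3 is bumped to row 2. In row 2, 3 replaces 4 (the leftmost entry greater than 3); 4 is bumped to row 3. 4 starts a new row 3. The new tableau is [[1, 5], [3], [4]].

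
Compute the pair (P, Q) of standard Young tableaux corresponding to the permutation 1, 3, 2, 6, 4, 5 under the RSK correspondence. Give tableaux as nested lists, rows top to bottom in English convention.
Insert each entry of the permutation into P by Schensted row insertion, recording in Q the position of each new cell.

Insert 1: appended to row 1. P = [[1]].
Insert 3: appended to row 1. P = [[1, 3]].
Insert 2: 2 bumps 3 from row 1; 3 starts row 2. P = [[1, 2], [3]].
Insert 6: appended to row 1. P = [[1, 2, 6], [3]].
Insert 4: 4 bumps 6 from row 1; 6 appends to row 2. P = [[1, 2, 4], [3, 6]].
Insert 5: appended to row 1. P = [[1, 2, 4, 5], [3, 6]].

So P = [[1, 2, 4, 5], [3, 6]], Q = [[1, 2, 4, 6], [3, 5]].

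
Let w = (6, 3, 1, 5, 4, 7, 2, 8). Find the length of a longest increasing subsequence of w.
4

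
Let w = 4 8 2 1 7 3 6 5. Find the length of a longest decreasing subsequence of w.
4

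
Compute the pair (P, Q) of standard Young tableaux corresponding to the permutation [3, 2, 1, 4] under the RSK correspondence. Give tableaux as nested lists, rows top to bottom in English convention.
P = [[1, 4], [2], [3]], Q = [[1, 4], [2], [3]]

Insert each entry of the permutation into P by Schensted row insertion, recording in Q the position of each new cell.

After inserting 3: P = [[3]].
After inserting 2: P = [[2], [3]].
After inserting 1: P = [[1], [2], [3]].
After inserting 4: P = [[1, 4], [2], [3]].

So P = [[1, 4], [2], [3]], Q = [[1, 4], [2], [3]].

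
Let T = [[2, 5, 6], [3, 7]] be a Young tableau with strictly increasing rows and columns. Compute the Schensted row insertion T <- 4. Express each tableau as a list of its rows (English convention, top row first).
[[2, 4, 6], [3, 5], [7]]

In row 1, 4 replaces 5 (the leftmost entry greater than 4); 5 is bumped to row 2. In row 2, 5 replaces 7 (the leftmost entry greater than 5); 7 is bumped to row 3. 7 starts a new row 3. The new tableau is [[2, 4, 6], [3, 5], [7]].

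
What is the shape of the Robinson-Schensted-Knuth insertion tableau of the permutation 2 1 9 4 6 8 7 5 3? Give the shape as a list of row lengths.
[4, 2, 1, 1, 1]

Row-insert each entry into an empty tableau.

After inserting 2: P = [[2]].
After inserting 1: P = [[1], [2]].
After inserting 9: P = [[1, 9], [2]].
After inserting 4: P = [[1, 4], [2, 9]].
After inserting 6: P = [[1, 4, 6], [2, 9]].
After inserting 8: P = [[1, 4, 6, 8], [2, 9]].
After inserting 7: P = [[1, 4, 6, 7], [2, 8], [9]].
After inserting 5: P = [[1, 4, 5, 7], [2, 6], [8], [9]].
After inserting 3: P = [[1, 3, 5, 7], [2, 4], [6], [8], [9]].

The final insertion tableau P = [[1, 3, 5, 7], [2, 4], [6], [8], [9]] has shape [4, 2, 1, 1, 1].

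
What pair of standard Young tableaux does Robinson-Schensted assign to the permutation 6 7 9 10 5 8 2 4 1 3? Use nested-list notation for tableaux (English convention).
Insert each entry of the permutation into P by Schensted row insertion, recording in Q the position of each new cell.

Insert 6: appended to row 1. P = [[6]], Q = [[1]].
Insert 7: appended to row 1. P = [[6, 7]], Q = [[1, 2]].
Insert 9: appended to row 1. P = [[6, 7, 9]], Q = [[1, 2, 3]].
Insert 10: appended to row 1. P = [[6, 7, 9, 10]], Q = [[1, 2, 3, 4]].
Insert 5: 5 bumps 6 from row 1; 6 starts row 2. P = [[5, 7, 9, 10], [6]], Q = [[1, 2, 3, 4], [5]].
Insert 8: 8 bumps 9 from row 1; 9 appends to row 2. P = [[5, 7, 8, 10], [6, 9]], Q = [[1, 2, 3, 4], [5, 6]].
Insert 2: 2 bumps 5 from row 1; 5 bumps 6 from row 2; 6 starts row 3. P = [[2, 7, 8, 10], [5, 9], [6]], Q = [[1, 2, 3, 4], [5, 6], [7]].
Insert 4: 4 bumps 7 from row 1; 7 bumps 9 from row 2; 9 appends to row 3. P = [[2, 4, 8, 10], [5, 7], [6, 9]], Q = [[1, 2, 3, 4], [5, 6], [7, 8]].
Insert 1: 1 bumps 2 from row 1; 2 bumps 5 from row 2; 5 bumps 6 from row 3; 6 starts row 4. P = [[1, 4, 8, 10], [2, 7], [5, 9], [6]], Q = [[1, 2, 3, 4], [5, 6], [7, 8], [9]].
Insert 3: 3 bumps 4 from row 1; 4 bumps 7 from row 2; 7 bumps 9 from row 3; 9 appends to row 4. P = [[1, 3, 8, 10], [2, 4], [5, 7], [6, 9]], Q = [[1, 2, 3, 4], [5, 6], [7, 8], [9, 10]].

So P = [[1, 3, 8, 10], [2, 4], [5, 7], [6, 9]], Q = [[1, 2, 3, 4], [5, 6], [7, 8], [9, 10]].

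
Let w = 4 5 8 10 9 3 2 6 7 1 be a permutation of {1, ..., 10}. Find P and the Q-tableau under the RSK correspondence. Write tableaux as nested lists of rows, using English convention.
Insert each entry of the permutation into P by Schensted row insertion, recording in Q the position of each new cell.

Insert 4: appended to row 1. P = [[4]].
Insert 5: appended to row 1. P = [[4, 5]].
Insert 8: appended to row 1. P = [[4, 5, 8]].
Insert 10: appended to row 1. P = [[4, 5, 8, 10]].
Insert 9: 9 bumps 10 from row 1; 10 starts row 2. P = [[4, 5, 8, 9], [10]].
Insert 3: 3 bumps 4 from row 1; 4 bumps 10 from row 2; 10 starts row 3. P = [[3, 5, 8, 9], [4], [10]].
Insert 2: 2 bumps 3 from row 1; 3 bumps 4 from row 2; 4 bumps 10 from row 3; 10 starts row 4. P = [[2, 5, 8, 9], [3], [4], [10]].
Insert 6: 6 bumps 8 from row 1; 8 appends to row 2. P = [[2, 5, 6, 9], [3, 8], [4], [10]].
Insert 7: 7 bumps 9 from row 1; 9 appends to row 2. P = [[2, 5, 6, 7], [3, 8, 9], [4], [10]].
Insert 1: 1 bumps 2 from row 1; 2 bumps 3 from row 2; 3 bumps 4 from row 3; 4 bumps 10 from row 4; 10 starts row 5. P = [[1, 5, 6, 7], [2, 8, 9], [3], [4], [10]].

So P = [[1, 5, 6, 7], [2, 8, 9], [3], [4], [10]], Q = [[1, 2, 3, 4], [5, 8, 9], [6], [7], [10]].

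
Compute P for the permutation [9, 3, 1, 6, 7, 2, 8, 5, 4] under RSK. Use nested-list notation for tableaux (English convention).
Insert 9: appended to row 1. P = [[9]].
Insert 3: 3 bumps 9 from row 1; 9 starts row 2. P = [[3], [9]].
Insert 1: 1 bumps 3 from row 1; 3 bumps 9 from row 2; 9 starts row 3. P = [[1], [3], [9]].
Insert 6: appended to row 1. P = [[1, 6], [3], [9]].
Insert 7: appended to row 1. P = [[1, 6, 7], [3], [9]].
Insert 2: 2 bumps 6 from row 1; 6 appends to row 2. P = [[1, 2, 7], [3, 6], [9]].
Insert 8: appended to row 1. P = [[1, 2, 7, 8], [3, 6], [9]].
Insert 5: 5 bumps 7 from row 1; 7 appends to row 2. P = [[1, 2, 5, 8], [3, 6, 7], [9]].
Insert 4: 4 bumps 5 from row 1; 5 bumps 6 from row 2; 6 bumps 9 from row 3; 9 starts row 4. P = [[1, 2, 4, 8], [3, 5, 7], [6], [9]].

So P = [[1, 2, 4, 8], [3, 5, 7], [6], [9]].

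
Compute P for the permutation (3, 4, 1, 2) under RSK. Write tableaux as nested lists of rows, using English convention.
Insert 3: appended to row 1. P = [[3]].
Insert 4: appended to row 1. P = [[3, 4]].
Insert 1: 1 bumps 3 from row 1; 3 starts row 2. P = [[1, 4], [3]].
Insert 2: 2 bumps 4 from row 1; 4 appends to row 2. P = [[1, 2], [3, 4]].

So P = [[1, 2], [3, 4]].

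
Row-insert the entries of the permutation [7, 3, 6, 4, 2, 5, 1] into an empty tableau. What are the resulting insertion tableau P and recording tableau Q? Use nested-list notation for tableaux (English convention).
Insert each entry of the permutation into P by Schensted row insertion, recording in Q the position of each new cell.

Insert 7: appended to row 1. P = [[7]].
Insert 3: 3 bumps 7 from row 1; 7 starts row 2. P = [[3], [7]].
Insert 6: appended to row 1. P = [[3, 6], [7]].
Insert 4: 4 bumps 6 from row 1; 6 bumps 7 from row 2; 7 starts row 3. P = [[3, 4], [6], [7]].
Insert 2: 2 bumps 3 from row 1; 3 bumps 6 from row 2; 6 bumps 7 from row 3; 7 starts row 4. P = [[2, 4], [3], [6], [7]].
Insert 5: appended to row 1. P = [[2, 4, 5], [3], [6], [7]].
Insert 1: 1 bumps 2 from row 1; 2 bumps 3 from row 2; 3 bumps 6 from row 3; 6 bumps 7 from row 4; 7 starts row 5. P = [[1, 4, 5], [2], [3], [6], [7]].

So P = [[1, 4, 5], [2], [3], [6], [7]], Q = [[1, 3, 6], [2], [4], [5], [7]].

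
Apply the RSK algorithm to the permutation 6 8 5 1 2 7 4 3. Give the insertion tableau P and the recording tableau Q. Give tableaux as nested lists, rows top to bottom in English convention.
Insert each entry of the permutation into P by Schensted row insertion, recording in Q the position of each new cell.

Insert 6: appended to row 1. P = [[6]].
Insert 8: appended to row 1. P = [[6, 8]].
Insert 5: 5 bumps 6 from row 1; 6 starts row 2. P = [[5, 8], [6]].
Insert 1: 1 bumps 5 from row 1; 5 bumps 6 from row 2; 6 starts row 3. P = [[1, 8], [5], [6]].
Insert 2: 2 bumps 8 from row 1; 8 appends to row 2. P = [[1, 2], [5, 8], [6]].
Insert 7: appended to row 1. P = [[1, 2, 7], [5, 8], [6]].
Insert 4: 4 bumps 7 from row 1; 7 bumps 8 from row 2; 8 appends to row 3. P = [[1, 2, 4], [5, 7], [6, 8]].
Insert 3: 3 bumps 4 from row 1; 4 bumps 5 from row 2; 5 bumps 6 from row 3; 6 starts row 4. P = [[1, 2, 3], [4, 7], [5, 8], [6]].

So P = [[1, 2, 3], [4, 7], [5, 8], [6]], Q = [[1, 2, 6], [3, 5], [4, 7], [8]].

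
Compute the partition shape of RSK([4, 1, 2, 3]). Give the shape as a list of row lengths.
Row-insert each entry into an empty tableau.

After inserting 4: P = [[4]].
After inserting 1: P = [[1], [4]].
After inserting 2: P = [[1, 2], [4]].
After inserting 3: P = [[1, 2, 3], [4]].

The final insertion tableau P = [[1, 2, 3], [4]] has shape [3, 1].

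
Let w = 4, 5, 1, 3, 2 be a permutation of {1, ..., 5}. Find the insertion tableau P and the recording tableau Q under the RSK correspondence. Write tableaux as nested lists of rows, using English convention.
Insert each entry of the permutation into P by Schensted row insertion, recording in Q the position of each new cell.

After inserting 4: P = [[4]].
After inserting 5: P = [[4, 5]].
After inserting 1: P = [[1, 5], [4]].
After inserting 3: P = [[1, 3], [4, 5]].
After inserting 2: P = [[1, 2], [3, 5], [4]].

So P = [[1, 2], [3, 5], [4]], Q = [[1, 2], [3, 4], [5]].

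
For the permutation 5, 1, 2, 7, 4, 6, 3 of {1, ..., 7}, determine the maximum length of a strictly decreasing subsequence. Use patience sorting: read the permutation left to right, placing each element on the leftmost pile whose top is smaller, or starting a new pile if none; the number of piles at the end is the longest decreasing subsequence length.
3

5: new pile. tops = [5]
1: new pile. tops = [5, 1]
2: onto pile 2 (replacing 1). tops = [5, 2]
7: onto pile 1 (replacing 5). tops = [7, 2]
4: onto pile 2 (replacing 2). tops = [7, 4]
6: onto pile 2 (replacing 4). tops = [7, 6]
3: new pile. tops = [7, 6, 3]

3 piles, so the longest decreasing subsequence has length 3.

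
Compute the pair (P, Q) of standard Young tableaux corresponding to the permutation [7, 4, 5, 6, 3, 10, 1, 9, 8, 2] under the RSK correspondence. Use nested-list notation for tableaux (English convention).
P = [[1, 2, 6, 8], [3, 5], [4, 9], [7, 10]], Q = [[1, 3, 4, 6], [2, 8], [5, 9], [7, 10]]

Insert each entry of the permutation into P by Schensted row insertion, recording in Q the position of each new cell.

After inserting 7: P = [[7]].
After inserting 4: P = [[4], [7]].
After inserting 5: P = [[4, 5], [7]].
After inserting 6: P = [[4, 5, 6], [7]].
After inserting 3: P = [[3, 5, 6], [4], [7]].
After inserting 10: P = [[3, 5, 6, 10], [4], [7]].
After inserting 1: P = [[1, 5, 6, 10], [3], [4], [7]].
After inserting 9: P = [[1, 5, 6, 9], [3, 10], [4], [7]].
After inserting 8: P = [[1, 5, 6, 8], [3, 9], [4, 10], [7]].
After inserting 2: P = [[1, 2, 6, 8], [3, 5], [4, 9], [7, 10]].

So P = [[1, 2, 6, 8], [3, 5], [4, 9], [7, 10]], Q = [[1, 3, 4, 6], [2, 8], [5, 9], [7, 10]].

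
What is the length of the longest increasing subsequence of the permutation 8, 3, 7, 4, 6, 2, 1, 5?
3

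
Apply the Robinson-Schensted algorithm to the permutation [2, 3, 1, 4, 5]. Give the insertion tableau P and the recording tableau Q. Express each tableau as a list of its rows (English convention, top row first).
P = [[1, 3, 4, 5], [2]], Q = [[1, 2, 4, 5], [3]]

Insert each entry of the permutation into P by Schensted row insertion, recording in Q the position of each new cell.

Insert 2: appended to row 1. P = [[2]].
Insert 3: appended to row 1. P = [[2, 3]].
Insert 1: 1 bumps 2 from row 1; 2 starts row 2. P = [[1, 3], [2]].
Insert 4: appended to row 1. P = [[1, 3, 4], [2]].
Insert 5: appended to row 1. P = [[1, 3, 4, 5], [2]].

So P = [[1, 3, 4, 5], [2]], Q = [[1, 2, 4, 5], [3]].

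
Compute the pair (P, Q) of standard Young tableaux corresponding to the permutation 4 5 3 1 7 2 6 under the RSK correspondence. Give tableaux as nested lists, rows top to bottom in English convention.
P = [[1, 2, 6], [3, 5, 7], [4]], Q = [[1, 2, 5], [3, 6, 7], [4]]

Insert each entry of the permutation into P by Schensted row insertion, recording in Q the position of each new cell.

Insert 4: appended to row 1. P = [[4]].
Insert 5: appended to row 1. P = [[4, 5]].
Insert 3: 3 bumps 4 from row 1; 4 starts row 2. P = [[3, 5], [4]].
Insert 1: 1 bumps 3 from row 1; 3 bumps 4 from row 2; 4 starts row 3. P = [[1, 5], [3], [4]].
Insert 7: appended to row 1. P = [[1, 5, 7], [3], [4]].
Insert 2: 2 bumps 5 from row 1; 5 appends to row 2. P = [[1, 2, 7], [3, 5], [4]].
Insert 6: 6 bumps 7 from row 1; 7 appends to row 2. P = [[1, 2, 6], [3, 5, 7], [4]].

So P = [[1, 2, 6], [3, 5, 7], [4]], Q = [[1, 2, 5], [3, 6, 7], [4]].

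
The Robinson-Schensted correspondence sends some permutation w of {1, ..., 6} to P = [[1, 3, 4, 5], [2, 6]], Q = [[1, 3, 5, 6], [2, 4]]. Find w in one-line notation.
2 1 6 3 4 5

Reverse the RSK construction: for i from n down to 1, find the cell of Q containing i, remove the entry at that cell from P, and reverse-bump it up through P; the value ejected from row 1 is w(i).

Step i=6: Q has 6 at row 1, column 4; remove that cell from P, ejecting 5. So w(6) = 5. P is now [[1, 3, 4], [2, 6]].
Step i=5: Q has 5 at row 1, column 3; remove that cell from P, ejecting 4. So w(5) = 4. P is now [[1, 3], [2, 6]].
Step i=4: Q has 4 at row 2, column 2; remove 6 from row 2 of P and reverse-bump: 6 enters row 1 and ejects 3. So w(4) = 3. P is now [[1, 6], [2]].
Step i=3: Q has 3 at row 1, column 2; remove that cell from P, ejecting 6. So w(3) = 6. P is now [[1], [2]].
Step i=2: Q has 2 at row 2, column 1; remove 2 from row 2 of P and reverse-bump: 2 enters row 1 and ejects 1. So w(2) = 1. P is now [[2]].
Step i=1: Q has 1 at row 1, column 1; remove that cell from P, ejecting 2. So w(1) = 2. P is now [].

So w = 2 1 6 3 4 5.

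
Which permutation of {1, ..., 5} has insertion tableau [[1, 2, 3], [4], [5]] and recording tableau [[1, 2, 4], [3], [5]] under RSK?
Reverse the RSK construction: for i from n down to 1, find the cell of Q containing i, remove the entry at that cell from P, and reverse-bump it up through P; the value ejected from row 1 is w(i).

Step i=5: Q has 5 at row 3, column 1; remove 5 from row 3 of P and reverse-bump: 5 enters row 2 and ejects 4; 4 enters row 1 and ejects 3. So w(5) = 3. P is now [[1, 2, 4], [5]].
Step i=4: Q has 4 at row 1, column 3; remove that cell from P, ejecting 4. So w(4) = 4. P is now [[1, 2], [5]].
Step i=3: Q has 3 at row 2, column 1; remove 5 from row 2 of P and reverse-bump: 5 enters row 1 and ejects 2. So w(3) = 2. P is now [[1, 5]].
Step i=2: Q has 2 at row 1, column 2; remove that cell from P, ejecting 5. So w(2) = 5. P is now [[1]].
Step i=1: Q has 1 at row 1, column 1; remove that cell from P, ejecting 1. So w(1) = 1. P is now [].

So w = 1 5 2 4 3.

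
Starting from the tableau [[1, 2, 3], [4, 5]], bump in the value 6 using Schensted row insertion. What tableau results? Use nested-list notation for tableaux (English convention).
[[1, 2, 3, 6], [4, 5]]

6 is larger than every entry of row 1, so it is appended to row 1. The new tableau is [[1, 2, 3, 6], [4, 5]].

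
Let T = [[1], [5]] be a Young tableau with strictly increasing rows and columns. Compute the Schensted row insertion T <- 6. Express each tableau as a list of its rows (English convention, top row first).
6 is larger than every entry of row 1, so it is appended to row 1. The new tableau is [[1, 6], [5]].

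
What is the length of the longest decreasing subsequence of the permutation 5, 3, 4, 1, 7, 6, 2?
3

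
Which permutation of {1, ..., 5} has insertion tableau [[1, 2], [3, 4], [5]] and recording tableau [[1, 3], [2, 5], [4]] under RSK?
Reverse the RSK construction: for i from n down to 1, find the cell of Q containing i, remove the entry at that cell from P, and reverse-bump it up through P; the value ejected from row 1 is w(i).

Step i=5: Q has 5 at row 2, column 2; remove 4 from row 2 of P and reverse-bump: 4 enters row 1 and ejects 2. So w(5) = 2. P is now [[1, 4], [3], [5]].
Step i=4: Q has 4 at row 3, column 1; remove 5 from row 3 of P and reverse-bump: 5 enters row 2 and ejects 3; 3 enters row 1 and ejects 1. So w(4) = 1. P is now [[3, 4], [5]].
Step i=3: Q has 3 at row 1, column 2; remove that cell from P, ejecting 4. So w(3) = 4. P is now [[3], [5]].
Step i=2: Q has 2 at row 2, column 1; remove 5 from row 2 of P and reverse-bump: 5 enters row 1 and ejects 3. So w(2) = 3. P is now [[5]].
Step i=1: Q has 1 at row 1, column 1; remove that cell from P, ejecting 5. So w(1) = 5. P is now [].

So w = 5 3 4 1 2.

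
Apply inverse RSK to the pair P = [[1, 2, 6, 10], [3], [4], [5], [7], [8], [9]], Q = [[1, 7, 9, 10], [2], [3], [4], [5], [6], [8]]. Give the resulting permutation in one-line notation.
9 8 7 5 4 1 3 2 6 10

Reverse RSK: for i = n, n-1, ..., 1, locate i in Q, remove the corresponding corner cell from P, and reverse-bump its entry up through P; the value ejected from row 1 is w(i).

So w = 9 8 7 5 4 1 3 2 6 10.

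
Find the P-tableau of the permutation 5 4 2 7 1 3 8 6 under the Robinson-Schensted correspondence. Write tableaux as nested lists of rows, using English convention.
P = [[1, 3, 6], [2, 7, 8], [4], [5]]

Insert 5: appended to row 1. P = [[5]].
Insert 4: 4 bumps 5 from row 1; 5 starts row 2. P = [[4], [5]].
Insert 2: 2 bumps 4 from row 1; 4 bumps 5 from row 2; 5 starts row 3. P = [[2], [4], [5]].
Insert 7: appended to row 1. P = [[2, 7], [4], [5]].
Insert 1: 1 bumps 2 from row 1; 2 bumps 4 from row 2; 4 bumps 5 from row 3; 5 starts row 4. P = [[1, 7], [2], [4], [5]].
Insert 3: 3 bumps 7 from row 1; 7 appends to row 2. P = [[1, 3], [2, 7], [4], [5]].
Insert 8: appended to row 1. P = [[1, 3, 8], [2, 7], [4], [5]].
Insert 6: 6 bumps 8 from row 1; 8 appends to row 2. P = [[1, 3, 6], [2, 7, 8], [4], [5]].

So P = [[1, 3, 6], [2, 7, 8], [4], [5]].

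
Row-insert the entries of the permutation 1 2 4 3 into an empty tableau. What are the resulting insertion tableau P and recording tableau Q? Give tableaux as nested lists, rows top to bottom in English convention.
P = [[1, 2, 3], [4]], Q = [[1, 2, 3], [4]]

Insert each entry of the permutation into P by Schensted row insertion, recording in Q the position of each new cell.

Insert 1: appended to row 1. P = [[1]], Q = [[1]].
Insert 2: appended to row 1. P = [[1, 2]], Q = [[1, 2]].
Insert 4: appended to row 1. P = [[1, 2, 4]], Q = [[1, 2, 3]].
Insert 3: 3 bumps 4 from row 1; 4 starts row 2. P = [[1, 2, 3], [4]], Q = [[1, 2, 3], [4]].

So P = [[1, 2, 3], [4]], Q = [[1, 2, 3], [4]].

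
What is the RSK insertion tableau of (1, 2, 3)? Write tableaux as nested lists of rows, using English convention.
P = [[1, 2, 3]]

After inserting 1: P = [[1]].
After inserting 2: P = [[1, 2]].
After inserting 3: P = [[1, 2, 3]].

So P = [[1, 2, 3]].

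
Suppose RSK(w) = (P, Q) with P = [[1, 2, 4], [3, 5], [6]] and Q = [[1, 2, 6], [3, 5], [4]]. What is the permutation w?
3 6 5 1 2 4

Reverse the RSK construction: for i from n down to 1, find the cell of Q containing i, remove the entry at that cell from P, and reverse-bump it up through P; the value ejected from row 1 is w(i).

Step i=6: Q has 6 at row 1, column 3; remove that cell from P, ejecting 4. So w(6) = 4. P is now [[1, 2], [3, 5], [6]].
Step i=5: Q has 5 at row 2, column 2; remove 5 from row 2 of P and reverse-bump: 5 enters row 1 and ejects 2. So w(5) = 2. P is now [[1, 5], [3], [6]].
Step i=4: Q has 4 at row 3, column 1; remove 6 from row 3 of P and reverse-bump: 6 enters row 2 and ejects 3; 3 enters row 1 and ejects 1. So w(4) = 1. P is now [[3, 5], [6]].
Step i=3: Q has 3 at row 2, column 1; remove 6 from row 2 of P and reverse-bump: 6 enters row 1 and ejects 5. So w(3) = 5. P is now [[3, 6]].
Step i=2: Q has 2 at row 1, column 2; remove that cell from P, ejecting 6. So w(2) = 6. P is now [[3]].
Step i=1: Q has 1 at row 1, column 1; remove that cell from P, ejecting 3. So w(1) = 3. P is now [].

So w = 3 6 5 1 2 4.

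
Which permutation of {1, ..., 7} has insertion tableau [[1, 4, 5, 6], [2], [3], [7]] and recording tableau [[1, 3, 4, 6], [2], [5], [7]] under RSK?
7 3 4 5 2 6 1

Reverse the RSK construction: for i from n down to 1, find the cell of Q containing i, remove the entry at that cell from P, and reverse-bump it up through P; the value ejected from row 1 is w(i).

Step i=7: Q has 7 at row 4, column 1; remove 7 from row 4 of P and reverse-bump: 7 enters row 3 and ejects 3; 3 enters row 2 and ejects 2; 2 enters row 1 and ejects 1. So w(7) = 1. P is now [[2, 4, 5, 6], [3], [7]].
Step i=6: Q has 6 at row 1, column 4; remove that cell from P, ejecting 6. So w(6) = 6. P is now [[2, 4, 5], [3], [7]].
Step i=5: Q has 5 at row 3, column 1; remove 7 from row 3 of P and reverse-bump: 7 enters row 2 and ejects 3; 3 enters row 1 and ejects 2. So w(5) = 2. P is now [[3, 4, 5], [7]].
Step i=4: Q has 4 at row 1, column 3; remove that cell from P, ejecting 5. So w(4) = 5. P is now [[3, 4], [7]].
Step i=3: Q has 3 at row 1, column 2; remove that cell from P, ejecting 4. So w(3) = 4. P is now [[3], [7]].
Step i=2: Q has 2 at row 2, column 1; remove 7 from row 2 of P and reverse-bump: 7 enters row 1 and ejects 3. So w(2) = 3. P is now [[7]].
Step i=1: Q has 1 at row 1, column 1; remove that cell from P, ejecting 7. So w(1) = 7. P is now [].

So w = 7 3 4 5 2 6 1.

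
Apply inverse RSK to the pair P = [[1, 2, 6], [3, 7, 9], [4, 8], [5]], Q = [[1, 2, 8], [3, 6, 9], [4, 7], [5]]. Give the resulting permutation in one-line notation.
Reverse the RSK construction: for i from n down to 1, find the cell of Q containing i, remove the entry at that cell from P, and reverse-bump it up through P; the value ejected from row 1 is w(i).

Step i=9: Q has 9 at row 2, column 3; remove 9 from row 2 of P and reverse-bump: 9 enters row 1 and ejects 6. So w(9) = 6. P is now [[1, 2, 9], [3, 7], [4, 8], [5]].
Step i=8: Q has 8 at row 1, column 3; remove that cell from P, ejecting 9. So w(8) = 9. P is now [[1, 2], [3, 7], [4, 8], [5]].
Step i=7: Q has 7 at row 3, column 2; remove 8 from row 3 of P and reverse-bump: 8 enters row 2 and ejects 7; 7 enters row 1 and ejects 2. So w(7) = 2. P is now [[1, 7], [3, 8], [4], [5]].
Step i=6: Q has 6 at row 2, column 2; remove 8 from row 2 of P and reverse-bump: 8 enters row 1 and ejects 7. So w(6) = 7. P is now [[1, 8], [3], [4], [5]].
Step i=5: Q has 5 at row 4, column 1; remove 5 from row 4 of P and reverse-bump: 5 enters row 3 and ejects 4; 4 enters row 2 and ejects 3; 3 enters row 1 and ejects 1. So w(5) = 1. P is now [[3, 8], [4], [5]].
Step i=4: Q has 4 at row 3, column 1; remove 5 from row 3 of P and reverse-bump: 5 enters row 2 and ejects 4; 4 enters row 1 and ejects 3. So w(4) = 3. P is now [[4, 8], [5]].
Step i=3: Q has 3 at row 2, column 1; remove 5 from row 2 of P and reverse-bump: 5 enters row 1 and ejects 4. So w(3) = 4. P is now [[5, 8]].
Step i=2: Q has 2 at row 1, column 2; remove that cell from P, ejecting 8. So w(2) = 8. P is now [[5]].
Step i=1: Q has 1 at row 1, column 1; remove that cell from P, ejecting 5. So w(1) = 5. P is now [].

So w = 5 8 4 3 1 7 2 9 6.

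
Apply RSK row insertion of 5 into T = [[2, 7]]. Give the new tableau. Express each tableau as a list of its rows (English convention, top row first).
In row 1, 5 replaces 7 (the leftmost entry greater than 5); 7 is bumped to row 2. 7 starts a new row 2. The new tableau is [[2, 5], [7]].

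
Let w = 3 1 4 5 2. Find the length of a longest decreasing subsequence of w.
2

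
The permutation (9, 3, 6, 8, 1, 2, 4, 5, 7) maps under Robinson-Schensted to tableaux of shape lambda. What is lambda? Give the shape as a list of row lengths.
Row-insert each entry into an empty tableau.

After inserting 9: P = [[9]].
After inserting 3: P = [[3], [9]].
After inserting 6: P = [[3, 6], [9]].
After inserting 8: P = [[3, 6, 8], [9]].
After inserting 1: P = [[1, 6, 8], [3], [9]].
After inserting 2: P = [[1, 2, 8], [3, 6], [9]].
After inserting 4: P = [[1, 2, 4], [3, 6, 8], [9]].
After inserting 5: P = [[1, 2, 4, 5], [3, 6, 8], [9]].
After inserting 7: P = [[1, 2, 4, 5, 7], [3, 6, 8], [9]].

The final insertion tableau P = [[1, 2, 4, 5, 7], [3, 6, 8], [9]] has shape [5, 3, 1].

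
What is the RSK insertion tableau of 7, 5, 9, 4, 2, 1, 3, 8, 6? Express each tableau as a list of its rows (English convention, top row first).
P = [[1, 3, 6], [2, 8], [4, 9], [5], [7]]

Insert 7: appended to row 1. P = [[7]].
Insert 5: 5 bumps 7 from row 1; 7 starts row 2. P = [[5], [7]].
Insert 9: appended to row 1. P = [[5, 9], [7]].
Insert 4: 4 bumps 5 from row 1; 5 bumps 7 from row 2; 7 starts row 3. P = [[4, 9], [5], [7]].
Insert 2: 2 bumps 4 from row 1; 4 bumps 5 from row 2; 5 bumps 7 from row 3; 7 starts row 4. P = [[2, 9], [4], [5], [7]].
Insert 1: 1 bumps 2 from row 1; 2 bumps 4 from row 2; 4 bumps 5 from row 3; 5 bumps 7 from row 4; 7 starts row 5. P = [[1, 9], [2], [4], [5], [7]].
Insert 3: 3 bumps 9 from row 1; 9 appends to row 2. P = [[1, 3], [2, 9], [4], [5], [7]].
Insert 8: appended to row 1. P = [[1, 3, 8], [2, 9], [4], [5], [7]].
Insert 6: 6 bumps 8 from row 1; 8 bumps 9 from row 2; 9 appends to row 3. P = [[1, 3, 6], [2, 8], [4, 9], [5], [7]].

So P = [[1, 3, 6], [2, 8], [4, 9], [5], [7]].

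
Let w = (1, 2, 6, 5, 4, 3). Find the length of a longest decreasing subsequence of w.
4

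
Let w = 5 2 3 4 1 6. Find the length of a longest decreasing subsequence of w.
3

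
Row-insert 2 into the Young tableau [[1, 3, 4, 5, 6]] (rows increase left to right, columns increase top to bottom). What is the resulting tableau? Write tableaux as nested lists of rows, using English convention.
[[1, 2, 4, 5, 6], [3]]

In row 1, 2 replaces 3 (the leftmost entry greater than 2); 3 is bumped to row 2. 3 starts a new row 2. The new tableau is [[1, 2, 4, 5, 6], [3]].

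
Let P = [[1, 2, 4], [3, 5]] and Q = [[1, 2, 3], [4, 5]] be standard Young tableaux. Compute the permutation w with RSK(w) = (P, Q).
Reverse the RSK construction: for i from n down to 1, find the cell of Q containing i, remove the entry at that cell from P, and reverse-bump it up through P; the value ejected from row 1 is w(i).

Step i=5: Q has 5 at row 2, column 2; remove 5 from row 2 of P and reverse-bump: 5 enters row 1 and ejects 4. So w(5) = 4. P is now [[1, 2, 5], [3]].
Step i=4: Q has 4 at row 2, column 1; remove 3 from row 2 of P and reverse-bump: 3 enters row 1 and ejects 2. So w(4) = 2. P is now [[1, 3, 5]].
Step i=3: Q has 3 at row 1, column 3; remove that cell from P, ejecting 5. So w(3) = 5. P is now [[1, 3]].
Step i=2: Q has 2 at row 1, column 2; remove that cell from P, ejecting 3. So w(2) = 3. P is now [[1]].
Step i=1: Q has 1 at row 1, column 1; remove that cell from P, ejecting 1. So w(1) = 1. P is now [].

So w = 1 3 5 2 4.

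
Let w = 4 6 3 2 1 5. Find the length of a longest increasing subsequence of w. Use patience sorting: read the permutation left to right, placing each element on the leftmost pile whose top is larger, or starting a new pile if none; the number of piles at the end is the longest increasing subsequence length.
4: new pile. tops = [4]
6: new pile. tops = [4, 6]
3: onto pile 1 (replacing 4). tops = [3, 6]
2: onto pile 1 (replacing 3). tops = [2, 6]
1: onto pile 1 (replacing 2). tops = [1, 6]
5: onto pile 2 (replacing 6). tops = [1, 5]

2 piles, so the longest increasing subsequence has length 2.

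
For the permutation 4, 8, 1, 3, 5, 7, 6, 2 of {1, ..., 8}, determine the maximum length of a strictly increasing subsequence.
4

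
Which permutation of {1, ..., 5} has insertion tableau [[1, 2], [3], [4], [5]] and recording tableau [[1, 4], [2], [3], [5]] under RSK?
5 4 1 3 2

Reverse the RSK construction: for i from n down to 1, find the cell of Q containing i, remove the entry at that cell from P, and reverse-bump it up through P; the value ejected from row 1 is w(i).

Step i=5: Q has 5 at row 4, column 1; remove 5 from row 4 of P and reverse-bump: 5 enters row 3 and ejects 4; 4 enters row 2 and ejects 3; 3 enters row 1 and ejects 2. So w(5) = 2. P is now [[1, 3], [4], [5]].
Step i=4: Q has 4 at row 1, column 2; remove that cell from P, ejecting 3. So w(4) = 3. P is now [[1], [4], [5]].
Step i=3: Q has 3 at row 3, column 1; remove 5 from row 3 of P and reverse-bump: 5 enters row 2 and ejects 4; 4 enters row 1 and ejects 1. So w(3) = 1. P is now [[4], [5]].
Step i=2: Q has 2 at row 2, column 1; remove 5 from row 2 of P and reverse-bump: 5 enters row 1 and ejects 4. So w(2) = 4. P is now [[5]].
Step i=1: Q has 1 at row 1, column 1; remove that cell from P, ejecting 5. So w(1) = 5. P is now [].

So w = 5 4 1 3 2.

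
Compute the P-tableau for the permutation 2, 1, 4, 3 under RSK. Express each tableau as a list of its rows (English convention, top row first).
Insert 2: appended to row 1. P = [[2]].
Insert 1: 1 bumps 2 from row 1; 2 starts row 2. P = [[1], [2]].
Insert 4: appended to row 1. P = [[1, 4], [2]].
Insert 3: 3 bumps 4 from row 1; 4 appends to row 2. P = [[1, 3], [2, 4]].

So P = [[1, 3], [2, 4]].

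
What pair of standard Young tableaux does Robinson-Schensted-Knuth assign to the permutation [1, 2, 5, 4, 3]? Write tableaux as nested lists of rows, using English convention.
Insert each entry of the permutation into P by Schensted row insertion, recording in Q the position of each new cell.

Insert 1: appended to row 1. P = [[1]].
Insert 2: appended to row 1. P = [[1, 2]].
Insert 5: appended to row 1. P = [[1, 2, 5]].
Insert 4: 4 bumps 5 from row 1; 5 starts row 2. P = [[1, 2, 4], [5]].
Insert 3: 3 bumps 4 from row 1; 4 bumps 5 from row 2; 5 starts row 3. P = [[1, 2, 3], [4], [5]].

So P = [[1, 2, 3], [4], [5]], Q = [[1, 2, 3], [4], [5]].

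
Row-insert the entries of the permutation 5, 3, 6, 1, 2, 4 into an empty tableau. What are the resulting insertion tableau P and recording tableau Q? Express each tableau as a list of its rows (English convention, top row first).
Insert each entry of the permutation into P by Schensted row insertion, recording in Q the position of each new cell.

Insert 5: appended to row 1. P = [[5]].
Insert 3: 3 bumps 5 from row 1; 5 starts row 2. P = [[3], [5]].
Insert 6: appended to row 1. P = [[3, 6], [5]].
Insert 1: 1 bumps 3 from row 1; 3 bumps 5 from row 2; 5 starts row 3. P = [[1, 6], [3], [5]].
Insert 2: 2 bumps 6 from row 1; 6 appends to row 2. P = [[1, 2], [3, 6], [5]].
Insert 4: appended to row 1. P = [[1, 2, 4], [3, 6], [5]].

So P = [[1, 2, 4], [3, 6], [5]], Q = [[1, 3, 6], [2, 5], [4]].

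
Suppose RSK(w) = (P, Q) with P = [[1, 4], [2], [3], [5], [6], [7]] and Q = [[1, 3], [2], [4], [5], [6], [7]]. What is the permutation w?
7 3 6 5 4 2 1

Reverse the RSK construction: for i from n down to 1, find the cell of Q containing i, remove the entry at that cell from P, and reverse-bump it up through P; the value ejected from row 1 is w(i).

Step i=7: Q has 7 at row 6, column 1; remove 7 from row 6 of P and reverse-bump: 7 enters row 5 and ejects 6; 6 enters row 4 and ejects 5; 5 enters row 3 and ejects 3; 3 enters row 2 and ejects 2; 2 enters row 1 and ejects 1. So w(7) = 1. P is now [[2, 4], [3], [5], [6], [7]].
Step i=6: Q has 6 at row 5, column 1; remove 7 from row 5 of P and reverse-bump: 7 enters row 4 and ejects 6; 6 enters row 3 and ejects 5; 5 enters row 2 and ejects 3; 3 enters row 1 and ejects 2. So w(6) = 2. P is now [[3, 4], [5], [6], [7]].
Step i=5: Q has 5 at row 4, column 1; remove 7 from row 4 of P and reverse-bump: 7 enters row 3 and ejects 6; 6 enters row 2 and ejects 5; 5 enters row 1 and ejects 4. So w(5) = 4. P is now [[3, 5], [6], [7]].
Step i=4: Q has 4 at row 3, column 1; remove 7 from row 3 of P and reverse-bump: 7 enters row 2 and ejects 6; 6 enters row 1 and ejects 5. So w(4) = 5. P is now [[3, 6], [7]].
Step i=3: Q has 3 at row 1, column 2; remove that cell from P, ejecting 6. So w(3) = 6. P is now [[3], [7]].
Step i=2: Q has 2 at row 2, column 1; remove 7 from row 2 of P and reverse-bump: 7 enters row 1 and ejects 3. So w(2) = 3. P is now [[7]].
Step i=1: Q has 1 at row 1, column 1; remove that cell from P, ejecting 7. So w(1) = 7. P is now [].

So w = 7 3 6 5 4 2 1.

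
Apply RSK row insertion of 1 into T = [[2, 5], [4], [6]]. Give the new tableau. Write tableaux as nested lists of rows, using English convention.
[[1, 5], [2], [4], [6]]

In row 1, 1 replaces 2 (the leftmost entry greater than 1); 2 is bumped to row 2. In row 2, 2 replaces 4 (the leftmost entry greater than 2); 4 is bumped to row 3. In row 3, 4 replaces 6 (the leftmost entry greater than 4); 6 is bumped to row 4. 6 starts a new row 4. The new tableau is [[1, 5], [2], [4], [6]].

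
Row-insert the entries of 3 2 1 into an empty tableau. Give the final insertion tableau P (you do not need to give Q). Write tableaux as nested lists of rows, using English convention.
Insert 3: appended to row 1. P = [[3]].
Insert 2: 2 bumps 3 from row 1; 3 starts row 2. P = [[2], [3]].
Insert 1: 1 bumps 2 from row 1; 2 bumps 3 from row 2; 3 starts row 3. P = [[1], [2], [3]].

So P = [[1], [2], [3]].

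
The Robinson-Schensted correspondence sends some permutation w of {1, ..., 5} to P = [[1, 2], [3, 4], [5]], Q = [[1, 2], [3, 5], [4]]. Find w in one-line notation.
3 5 4 1 2

Reverse RSK: for i = n, n-1, ..., 1, locate i in Q, remove the corresponding corner cell from P, and reverse-bump its entry up through P; the value ejected from row 1 is w(i).

So w = 3 5 4 1 2.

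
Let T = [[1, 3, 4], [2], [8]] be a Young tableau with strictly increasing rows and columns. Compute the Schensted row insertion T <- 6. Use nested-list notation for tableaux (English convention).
[[1, 3, 4, 6], [2], [8]]

6 is larger than every entry of row 1, so it is appended to row 1. The new tableau is [[1, 3, 4, 6], [2], [8]].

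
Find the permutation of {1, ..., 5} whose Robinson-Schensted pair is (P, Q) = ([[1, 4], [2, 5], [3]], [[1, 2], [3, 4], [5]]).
3 5 2 4 1

Reverse the RSK construction: for i from n down to 1, find the cell of Q containing i, remove the entry at that cell from P, and reverse-bump it up through P; the value ejected from row 1 is w(i).

Step i=5: Q has 5 at row 3, column 1; remove 3 from row 3 of P and reverse-bump: 3 enters row 2 and ejects 2; 2 enters row 1 and ejects 1. So w(5) = 1. P is now [[2, 4], [3, 5]].
Step i=4: Q has 4 at row 2, column 2; remove 5 from row 2 of P and reverse-bump: 5 enters row 1 and ejects 4. So w(4) = 4. P is now [[2, 5], [3]].
Step i=3: Q has 3 at row 2, column 1; remove 3 from row 2 of P and reverse-bump: 3 enters row 1 and ejects 2. So w(3) = 2. P is now [[3, 5]].
Step i=2: Q has 2 at row 1, column 2; remove that cell from P, ejecting 5. So w(2) = 5. P is now [[3]].
Step i=1: Q has 1 at row 1, column 1; remove that cell from P, ejecting 3. So w(1) = 3. P is now [].

So w = 3 5 2 4 1.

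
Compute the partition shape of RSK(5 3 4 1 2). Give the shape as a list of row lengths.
[2, 2, 1]

Row-insert each entry into an empty tableau.

After inserting 5: P = [[5]].
After inserting 3: P = [[3], [5]].
After inserting 4: P = [[3, 4], [5]].
After inserting 1: P = [[1, 4], [3], [5]].
After inserting 2: P = [[1, 2], [3, 4], [5]].

The final insertion tableau P = [[1, 2], [3, 4], [5]] has shape [2, 2, 1].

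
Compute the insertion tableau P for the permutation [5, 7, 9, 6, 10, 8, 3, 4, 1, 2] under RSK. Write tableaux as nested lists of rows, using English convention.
P = [[1, 2, 8, 10], [3, 4], [5, 6], [7, 9]]

After inserting 5: P = [[5]].
After inserting 7: P = [[5, 7]].
After inserting 9: P = [[5, 7, 9]].
After inserting 6: P = [[5, 6, 9], [7]].
After inserting 10: P = [[5, 6, 9, 10], [7]].
After inserting 8: P = [[5, 6, 8, 10], [7, 9]].
After inserting 3: P = [[3, 6, 8, 10], [5, 9], [7]].
After inserting 4: P = [[3, 4, 8, 10], [5, 6], [7, 9]].
After inserting 1: P = [[1, 4, 8, 10], [3, 6], [5, 9], [7]].
After inserting 2: P = [[1, 2, 8, 10], [3, 4], [5, 6], [7, 9]].

So P = [[1, 2, 8, 10], [3, 4], [5, 6], [7, 9]].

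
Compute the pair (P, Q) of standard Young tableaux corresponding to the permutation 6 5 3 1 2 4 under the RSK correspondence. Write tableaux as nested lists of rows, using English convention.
Insert each entry of the permutation into P by Schensted row insertion, recording in Q the position of each new cell.

After inserting 6: P = [[6]].
After inserting 5: P = [[5], [6]].
After inserting 3: P = [[3], [5], [6]].
After inserting 1: P = [[1], [3], [5], [6]].
After inserting 2: P = [[1, 2], [3], [5], [6]].
After inserting 4: P = [[1, 2, 4], [3], [5], [6]].

So P = [[1, 2, 4], [3], [5], [6]], Q = [[1, 5, 6], [2], [3], [4]].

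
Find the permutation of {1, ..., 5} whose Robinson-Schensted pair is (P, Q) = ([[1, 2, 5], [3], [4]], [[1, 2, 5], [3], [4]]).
1 4 3 2 5

Reverse the RSK construction: for i from n down to 1, find the cell of Q containing i, remove the entry at that cell from P, and reverse-bump it up through P; the value ejected from row 1 is w(i).

Step i=5: Q has 5 at row 1, column 3; remove that cell from P, ejecting 5. So w(5) = 5. P is now [[1, 2], [3], [4]].
Step i=4: Q has 4 at row 3, column 1; remove 4 from row 3 of P and reverse-bump: 4 enters row 2 and ejects 3; 3 enters row 1 and ejects 2. So w(4) = 2. P is now [[1, 3], [4]].
Step i=3: Q has 3 at row 2, column 1; remove 4 from row 2 of P and reverse-bump: 4 enters row 1 and ejects 3. So w(3) = 3. P is now [[1, 4]].
Step i=2: Q has 2 at row 1, column 2; remove that cell from P, ejecting 4. So w(2) = 4. P is now [[1]].
Step i=1: Q has 1 at row 1, column 1; remove that cell from P, ejecting 1. So w(1) = 1. P is now [].

So w = 1 4 3 2 5.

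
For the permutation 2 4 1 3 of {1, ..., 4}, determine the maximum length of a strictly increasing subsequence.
2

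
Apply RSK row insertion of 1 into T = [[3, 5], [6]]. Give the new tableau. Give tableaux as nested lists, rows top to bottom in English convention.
[[1, 5], [3], [6]]

In row 1, 1 replaces 3 (the leftmost entry greater than 1); 3 is bumped to row 2. In row 2, 3 replaces 6 (the leftmost entry greater than 3); 6 is bumped to row 3. 6 starts a new row 3. The new tableau is [[1, 5], [3], [6]].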